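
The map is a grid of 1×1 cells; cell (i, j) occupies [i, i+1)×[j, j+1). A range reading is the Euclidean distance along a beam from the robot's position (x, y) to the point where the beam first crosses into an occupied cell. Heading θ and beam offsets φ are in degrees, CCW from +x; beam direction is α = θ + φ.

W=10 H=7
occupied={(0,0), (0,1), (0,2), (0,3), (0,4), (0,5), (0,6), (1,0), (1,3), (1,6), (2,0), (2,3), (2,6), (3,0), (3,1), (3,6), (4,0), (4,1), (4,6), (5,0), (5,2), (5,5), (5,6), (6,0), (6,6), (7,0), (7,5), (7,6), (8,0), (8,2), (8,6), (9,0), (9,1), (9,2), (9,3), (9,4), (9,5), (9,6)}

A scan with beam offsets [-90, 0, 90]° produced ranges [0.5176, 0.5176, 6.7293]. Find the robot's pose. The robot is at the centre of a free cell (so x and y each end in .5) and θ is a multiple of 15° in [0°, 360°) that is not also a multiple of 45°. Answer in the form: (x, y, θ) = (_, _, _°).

(x, y, θ) = (1.5, 4.5, 255°)

The pose lattice has 32·16 = 512 candidates. Test each by forward raycasting.
  (8.5, 5.5, 120°): beam 1 = 0.5774 ≠ 0.5176 ✗
  (3.5, 2.5, 345°): beam 2 = 1.5529 ≠ 0.5176 ✗
  (3.5, 5.5, 105°): beam 1 = 1.5529 ≠ 0.5176 ✗
  (7.5, 1.5, 210°): beam 1 = 4.0415 ≠ 0.5176 ✗
  …
  (1.5, 4.5, 255°): r_1=0.5176, r_2=0.5176, r_3=6.7293 — all match ✓
No second candidate reproduces the full scan.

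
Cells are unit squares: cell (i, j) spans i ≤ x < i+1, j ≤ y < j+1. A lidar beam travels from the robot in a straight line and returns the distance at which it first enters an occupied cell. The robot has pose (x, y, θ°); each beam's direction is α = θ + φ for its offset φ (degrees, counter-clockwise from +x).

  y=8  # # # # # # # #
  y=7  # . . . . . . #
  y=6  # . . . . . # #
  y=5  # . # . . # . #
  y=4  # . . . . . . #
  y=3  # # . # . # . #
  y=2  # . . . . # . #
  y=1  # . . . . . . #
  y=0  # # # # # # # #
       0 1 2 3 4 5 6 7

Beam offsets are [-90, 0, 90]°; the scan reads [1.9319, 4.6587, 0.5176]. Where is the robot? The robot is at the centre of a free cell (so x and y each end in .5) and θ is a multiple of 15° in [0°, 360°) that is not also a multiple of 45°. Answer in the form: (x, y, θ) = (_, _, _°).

Enumerate (i+0.5, j+0.5, θ) over the 35 free cells and 16 admissible headings. For each, cast all 3 beams and compare to the given ranges.
  (4.5, 6.5, 150°): beam 1 = 1.7321 ≠ 1.9319 ✗
  (5.5, 6.5, 30°): beam 1 = 0.5774 ≠ 1.9319 ✗
  (3.5, 1.5, 195°): beam 1 = 1.5529 ≠ 1.9319 ✗
  (6.5, 7.5, 75°): beam 1 = 0.5176 ≠ 1.9319 ✗
  (6.5, 7.5, 60°): beam 1 = 0.5774 ≠ 1.9319 ✗
  …
  (1.5, 7.5, 345°): r_1=1.9319, r_2=4.6587, r_3=0.5176 — all match ✓
Only this pose fits every beam.

(x, y, θ) = (1.5, 7.5, 345°)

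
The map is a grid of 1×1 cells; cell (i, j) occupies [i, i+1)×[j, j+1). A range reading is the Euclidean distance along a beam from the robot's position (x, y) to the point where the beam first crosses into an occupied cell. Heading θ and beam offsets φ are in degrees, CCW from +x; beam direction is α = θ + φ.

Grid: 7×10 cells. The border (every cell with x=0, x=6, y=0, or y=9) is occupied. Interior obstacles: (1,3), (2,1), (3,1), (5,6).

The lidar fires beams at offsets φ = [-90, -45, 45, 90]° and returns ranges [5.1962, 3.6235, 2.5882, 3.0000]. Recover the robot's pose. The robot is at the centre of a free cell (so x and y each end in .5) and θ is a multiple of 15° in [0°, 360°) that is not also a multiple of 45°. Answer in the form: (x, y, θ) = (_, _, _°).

The pose lattice has 36·16 = 576 candidates. Test each by forward raycasting.
  (1.5, 4.5, 285°): beam 1 = 0.5176 ≠ 5.1962 ✗
  (5.5, 1.5, 15°): beam 1 = 0.5176 ≠ 5.1962 ✗
  (1.5, 5.5, 105°): beam 1 = 3.6235 ≠ 5.1962 ✗
  …
  (4.5, 4.5, 210°): r_1=5.1962, r_2=3.6235, r_3=2.5882, r_4=3.0000 — all match ✓
Only this pose fits every beam.

(x, y, θ) = (4.5, 4.5, 210°)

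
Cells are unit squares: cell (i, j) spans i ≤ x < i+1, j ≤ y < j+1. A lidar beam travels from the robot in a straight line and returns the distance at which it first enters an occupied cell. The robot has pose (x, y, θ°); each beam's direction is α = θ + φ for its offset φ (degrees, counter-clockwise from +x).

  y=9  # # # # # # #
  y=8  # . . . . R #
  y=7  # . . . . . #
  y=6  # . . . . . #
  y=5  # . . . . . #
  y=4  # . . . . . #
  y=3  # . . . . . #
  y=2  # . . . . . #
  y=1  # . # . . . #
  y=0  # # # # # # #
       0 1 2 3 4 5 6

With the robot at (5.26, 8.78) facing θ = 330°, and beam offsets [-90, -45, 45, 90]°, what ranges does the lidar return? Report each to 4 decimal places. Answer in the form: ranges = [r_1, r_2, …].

beam 1: φ=-90°, α=240°
  direction (-0.5000, -0.8660); cell (5,8); t to first gridline: x 0.5200, y 0.9007 (then +2.0000 / +1.1547)
    (4,8) via x @ 0.5200
    (4,7) via y @ 0.9007
    (4,6) via y @ 2.0554
    (3,6) via x @ 2.5200
    (3,5) via y @ 3.2101
    (3,4) via y @ 4.3648
    (2,4) via x @ 4.5200
    (2,3) via y @ 5.5195
    (1,3) via x @ 6.5200
    (1,2) via y @ 6.6742
    (1,1) via y @ 7.8289
    (0,1) via x @ 8.5200  # hit
  → r_1 = 8.5200
beam 2: φ=-45°, α=285°
  direction (0.2588, -0.9659); cell (5,8); t to first gridline: x 2.8591, y 0.8075 (then +3.8637 / +1.0353)
    (5,7) via y @ 0.8075
    (5,6) via y @ 1.8428
    (6,6) via x @ 2.8591  # hit
  → r_2 = 2.8591
beam 3: φ=45°, α=15°
  direction (0.9659, 0.2588); cell (5,8); t to first gridline: x 0.7661, y 0.8500 (then +1.0353 / +3.8637)
    (6,8) via x @ 0.7661  # hit
  → r_3 = 0.7661
beam 4: φ=90°, α=60°
  direction (0.5000, 0.8660); cell (5,8); t to first gridline: x 1.4800, y 0.2540 (then +2.0000 / +1.1547)
    (5,9) via y @ 0.2540  # hit
  → r_4 = 0.2540

ranges = [8.5200, 2.8591, 0.7661, 0.2540]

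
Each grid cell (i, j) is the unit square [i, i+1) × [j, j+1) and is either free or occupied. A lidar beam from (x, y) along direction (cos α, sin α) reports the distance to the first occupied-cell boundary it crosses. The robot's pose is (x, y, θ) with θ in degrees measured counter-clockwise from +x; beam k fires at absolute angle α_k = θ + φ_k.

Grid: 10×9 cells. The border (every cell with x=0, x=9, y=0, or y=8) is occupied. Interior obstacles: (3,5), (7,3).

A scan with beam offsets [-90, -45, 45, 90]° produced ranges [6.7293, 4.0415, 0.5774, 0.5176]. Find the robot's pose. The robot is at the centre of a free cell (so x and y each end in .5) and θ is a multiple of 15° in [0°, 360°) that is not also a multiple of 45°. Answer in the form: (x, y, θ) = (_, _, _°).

(x, y, θ) = (5.5, 7.5, 15°)

Enumerate (i+0.5, j+0.5, θ) over the 54 free cells and 16 admissible headings. For each, cast all 4 beams and compare to the given ranges.
  (2.5, 7.5, 345°): beam 1 = 5.7956 ≠ 6.7293 ✗
  (6.5, 7.5, 285°): beam 1 = 5.6940 ≠ 6.7293 ✗
  (7.5, 5.5, 330°): beam 1 = 5.1962 ≠ 6.7293 ✗
  (3.5, 3.5, 240°): beam 1 = 2.8868 ≠ 6.7293 ✗
  …
  (5.5, 7.5, 15°): r_1=6.7293, r_2=4.0415, r_3=0.5774, r_4=0.5176 — all match ✓
Unique over the lattice → pose = (5.5, 7.5, 15°).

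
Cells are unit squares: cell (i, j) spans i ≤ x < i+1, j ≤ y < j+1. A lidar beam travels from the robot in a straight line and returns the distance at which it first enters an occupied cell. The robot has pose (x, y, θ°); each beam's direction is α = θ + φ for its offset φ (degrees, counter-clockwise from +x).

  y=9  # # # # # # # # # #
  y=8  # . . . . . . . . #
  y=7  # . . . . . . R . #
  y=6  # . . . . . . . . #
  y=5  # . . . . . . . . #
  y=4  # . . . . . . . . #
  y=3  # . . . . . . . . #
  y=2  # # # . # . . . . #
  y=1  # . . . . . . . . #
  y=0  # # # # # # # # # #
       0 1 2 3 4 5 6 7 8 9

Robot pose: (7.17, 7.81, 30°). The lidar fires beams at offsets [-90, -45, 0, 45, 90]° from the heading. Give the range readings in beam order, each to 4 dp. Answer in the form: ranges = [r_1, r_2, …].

ranges = [3.6600, 1.8946, 2.1131, 1.2320, 1.3741]

beam 1: φ=-90°, α=300°
  direction (0.5000, -0.8660); cell (7,7); t to first gridline: x 1.6600, y 0.9353 (then +2.0000 / +1.1547)
    (7,6) via y @ 0.9353
    (8,6) via x @ 1.6600
    (8,5) via y @ 2.0900
    (8,4) via y @ 3.2447
    (9,4) via x @ 3.6600  # hit
  → r_1 = 3.6600
beam 2: φ=-45°, α=345°
  direction (0.9659, -0.2588); cell (7,7); t to first gridline: x 0.8593, y 3.1296 (then +1.0353 / +3.8637)
    (8,7) via x @ 0.8593
    (9,7) via x @ 1.8946  # hit
  → r_2 = 1.8946
beam 3: φ=0°, α=30°
  direction (0.8660, 0.5000); cell (7,7); t to first gridline: x 0.9584, y 0.3800 (then +1.1547 / +2.0000)
    (7,8) via y @ 0.3800
    (8,8) via x @ 0.9584
    (9,8) via x @ 2.1131  # hit
  → r_3 = 2.1131
beam 4: φ=45°, α=75°
  direction (0.2588, 0.9659); cell (7,7); t to first gridline: x 3.2069, y 0.1967 (then +3.8637 / +1.0353)
    (7,8) via y @ 0.1967
    (7,9) via y @ 1.2320  # hit
  → r_4 = 1.2320
beam 5: φ=90°, α=120°
  direction (-0.5000, 0.8660); cell (7,7); t to first gridline: x 0.3400, y 0.2194 (then +2.0000 / +1.1547)
    (7,8) via y @ 0.2194
    (6,8) via x @ 0.3400
    (6,9) via y @ 1.3741  # hit
  → r_5 = 1.3741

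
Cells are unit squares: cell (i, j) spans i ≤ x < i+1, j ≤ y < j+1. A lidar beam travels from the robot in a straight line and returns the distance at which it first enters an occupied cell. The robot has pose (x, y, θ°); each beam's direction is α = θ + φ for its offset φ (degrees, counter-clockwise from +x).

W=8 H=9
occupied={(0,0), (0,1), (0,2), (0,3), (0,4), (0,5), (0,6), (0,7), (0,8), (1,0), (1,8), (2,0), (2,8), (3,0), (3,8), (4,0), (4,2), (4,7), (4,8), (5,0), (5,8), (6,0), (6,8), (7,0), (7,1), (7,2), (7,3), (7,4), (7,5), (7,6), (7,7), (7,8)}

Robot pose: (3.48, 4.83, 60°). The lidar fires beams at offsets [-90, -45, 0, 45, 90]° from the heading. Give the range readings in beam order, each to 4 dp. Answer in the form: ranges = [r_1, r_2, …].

beam 1: φ=-90°, α=330°
  direction (0.8660, -0.5000); cell (3,4); t to first gridline: x 0.6004, y 1.6600 (then +1.1547 / +2.0000)
    (4,4) via x @ 0.6004
    (4,3) via y @ 1.6600
    (5,3) via x @ 1.7551
    (6,3) via x @ 2.9098
    (6,2) via y @ 3.6600
    (7,2) via x @ 4.0645  # hit
  → r_1 = 4.0645
beam 2: φ=-45°, α=15°
  direction (0.9659, 0.2588); cell (3,4); t to first gridline: x 0.5383, y 0.6568 (then +1.0353 / +3.8637)
    (4,4) via x @ 0.5383
    (4,5) via y @ 0.6568
    (5,5) via x @ 1.5736
    (6,5) via x @ 2.6089
    (7,5) via x @ 3.6442  # hit
  → r_2 = 3.6442
beam 3: φ=0°, α=60°
  direction (0.5000, 0.8660); cell (3,4); t to first gridline: x 1.0400, y 0.1963 (then +2.0000 / +1.1547)
    (3,5) via y @ 0.1963
    (4,5) via x @ 1.0400
    (4,6) via y @ 1.3510
    (4,7) via y @ 2.5057  # hit
  → r_3 = 2.5057
beam 4: φ=45°, α=105°
  direction (-0.2588, 0.9659); cell (3,4); t to first gridline: x 1.8546, y 0.1760 (then +3.8637 / +1.0353)
    (3,5) via y @ 0.1760
    (3,6) via y @ 1.2113
    (2,6) via x @ 1.8546
    (2,7) via y @ 2.2465
    (2,8) via y @ 3.2818  # hit
  → r_4 = 3.2818
beam 5: φ=90°, α=150°
  direction (-0.8660, 0.5000); cell (3,4); t to first gridline: x 0.5543, y 0.3400 (then +1.1547 / +2.0000)
    (3,5) via y @ 0.3400
    (2,5) via x @ 0.5543
    (1,5) via x @ 1.7090
    (1,6) via y @ 2.3400
    (0,6) via x @ 2.8637  # hit
  → r_5 = 2.8637

ranges = [4.0645, 3.6442, 2.5057, 3.2818, 2.8637]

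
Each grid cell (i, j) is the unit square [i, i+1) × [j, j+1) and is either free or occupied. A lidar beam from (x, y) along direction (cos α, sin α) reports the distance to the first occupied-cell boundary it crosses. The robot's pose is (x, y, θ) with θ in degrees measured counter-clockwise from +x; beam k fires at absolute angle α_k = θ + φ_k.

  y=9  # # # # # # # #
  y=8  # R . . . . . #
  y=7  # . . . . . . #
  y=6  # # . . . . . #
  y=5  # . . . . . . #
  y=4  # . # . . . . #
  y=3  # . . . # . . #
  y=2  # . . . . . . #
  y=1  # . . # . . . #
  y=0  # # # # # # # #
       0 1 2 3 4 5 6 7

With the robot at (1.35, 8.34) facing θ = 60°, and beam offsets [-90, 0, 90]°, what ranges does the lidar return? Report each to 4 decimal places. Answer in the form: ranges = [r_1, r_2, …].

ranges = [6.5241, 0.7621, 0.4041]

beam 1: φ=-90°, α=330°
  d=(0.8660,-0.5000)  start (1,8)  tX=0.7506 tY=0.6800  stride 1/|dx|=1.1547 1/|dy|=2.0000
    cross y-line → (1,7), t=0.6800
    cross x-line → (2,7), t=0.7506
    cross x-line → (3,7), t=1.9053
    cross y-line → (3,6), t=2.6800
    cross x-line → (4,6), t=3.0600
    cross x-line → (5,6), t=4.2147
    cross y-line → (5,5), t=4.6800
    cross x-line → (6,5), t=5.3694
    cross x-line → (7,5), t=6.5241 (wall)
  → r_1 = 6.5241
beam 2: φ=0°, α=60°
  d=(0.5000,0.8660)  start (1,8)  tX=1.3000 tY=0.7621  stride 1/|dx|=2.0000 1/|dy|=1.1547
    cross y-line → (1,9), t=0.7621 (wall)
  → r_2 = 0.7621
beam 3: φ=90°, α=150°
  d=(-0.8660,0.5000)  start (1,8)  tX=0.4041 tY=1.3200  stride 1/|dx|=1.1547 1/|dy|=2.0000
    cross x-line → (0,8), t=0.4041 (wall)
  → r_3 = 0.4041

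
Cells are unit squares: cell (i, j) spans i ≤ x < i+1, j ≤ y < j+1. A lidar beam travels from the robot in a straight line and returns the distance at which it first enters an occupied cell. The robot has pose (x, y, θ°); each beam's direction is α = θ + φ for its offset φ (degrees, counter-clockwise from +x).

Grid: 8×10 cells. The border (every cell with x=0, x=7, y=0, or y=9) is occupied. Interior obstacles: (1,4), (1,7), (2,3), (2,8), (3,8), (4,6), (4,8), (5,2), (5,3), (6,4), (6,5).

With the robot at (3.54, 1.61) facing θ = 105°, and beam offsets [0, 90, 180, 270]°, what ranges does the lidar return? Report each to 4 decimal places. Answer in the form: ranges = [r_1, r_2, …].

beam 1: φ=0°, α=105°
  direction (-0.2588, 0.9659); cell (3,1); t to first gridline: x 2.0864, y 0.4038 (then +3.8637 / +1.0353)
    (3,2) via y @ 0.4038
    (3,3) via y @ 1.4390
    (2,3) via x @ 2.0864  # hit
  → r_1 = 2.0864
beam 2: φ=90°, α=195°
  direction (-0.9659, -0.2588); cell (3,1); t to first gridline: x 0.5590, y 2.3569 (then +1.0353 / +3.8637)
    (2,1) via x @ 0.5590
    (1,1) via x @ 1.5943
    (1,0) via y @ 2.3569  # hit
  → r_2 = 2.3569
beam 3: φ=180°, α=285°
  direction (0.2588, -0.9659); cell (3,1); t to first gridline: x 1.7773, y 0.6315 (then +3.8637 / +1.0353)
    (3,0) via y @ 0.6315  # hit
  → r_3 = 0.6315
beam 4: φ=270°, α=15°
  direction (0.9659, 0.2588); cell (3,1); t to first gridline: x 0.4762, y 1.5068 (then +1.0353 / +3.8637)
    (4,1) via x @ 0.4762
    (4,2) via y @ 1.5068
    (5,2) via x @ 1.5115  # hit
  → r_4 = 1.5115

ranges = [2.0864, 2.3569, 0.6315, 1.5115]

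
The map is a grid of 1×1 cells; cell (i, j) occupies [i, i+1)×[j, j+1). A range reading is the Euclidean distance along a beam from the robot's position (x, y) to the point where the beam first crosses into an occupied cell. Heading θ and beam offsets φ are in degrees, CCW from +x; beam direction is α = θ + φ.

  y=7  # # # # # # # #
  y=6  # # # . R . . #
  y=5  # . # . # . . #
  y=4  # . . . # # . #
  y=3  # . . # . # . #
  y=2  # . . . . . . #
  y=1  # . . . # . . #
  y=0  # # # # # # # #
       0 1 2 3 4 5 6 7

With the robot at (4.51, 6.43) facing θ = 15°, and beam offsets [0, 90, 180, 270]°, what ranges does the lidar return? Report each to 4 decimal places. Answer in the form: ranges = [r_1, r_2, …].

beam 1: φ=0°, α=15°
  direction (0.9659, 0.2588); cell (4,6); t to first gridline: x 0.5073, y 2.2023 (then +1.0353 / +3.8637)
    (5,6) via x @ 0.5073
    (6,6) via x @ 1.5426
    (6,7) via y @ 2.2023  # hit
  → r_1 = 2.2023
beam 2: φ=90°, α=105°
  direction (-0.2588, 0.9659); cell (4,6); t to first gridline: x 1.9705, y 0.5901 (then +3.8637 / +1.0353)
    (4,7) via y @ 0.5901  # hit
  → r_2 = 0.5901
beam 3: φ=180°, α=195°
  direction (-0.9659, -0.2588); cell (4,6); t to first gridline: x 0.5280, y 1.6614 (then +1.0353 / +3.8637)
    (3,6) via x @ 0.5280
    (2,6) via x @ 1.5633  # hit
  → r_3 = 1.5633
beam 4: φ=270°, α=285°
  direction (0.2588, -0.9659); cell (4,6); t to first gridline: x 1.8932, y 0.4452 (then +3.8637 / +1.0353)
    (4,5) via y @ 0.4452  # hit
  → r_4 = 0.4452

ranges = [2.2023, 0.5901, 1.5633, 0.4452]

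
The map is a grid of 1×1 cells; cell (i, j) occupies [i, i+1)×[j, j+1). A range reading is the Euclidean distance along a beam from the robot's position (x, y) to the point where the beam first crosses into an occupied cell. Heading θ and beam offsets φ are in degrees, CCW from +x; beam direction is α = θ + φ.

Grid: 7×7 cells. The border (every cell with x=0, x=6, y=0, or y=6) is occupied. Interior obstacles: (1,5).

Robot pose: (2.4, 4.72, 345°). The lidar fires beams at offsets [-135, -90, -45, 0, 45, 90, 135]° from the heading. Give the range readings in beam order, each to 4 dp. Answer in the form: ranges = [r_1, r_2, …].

ranges = [1.6166, 3.8512, 4.2955, 3.7270, 2.5600, 1.3252, 0.8000]

beam 1: φ=-135°, α=210°
  cosα=-0.8660 sinα=-0.5000 | (2,4) | tMaxX 0.4619 tMaxY 1.4400 | tΔX 1.1547 tΔY 2.0000
    t=0.4619 [x] (1,4)
    t=1.4400 [y] (1,3)
    t=1.6166 [x] (0,3) — stop
  → r_1 = 1.6166
beam 2: φ=-90°, α=255°
  cosα=-0.2588 sinα=-0.9659 | (2,4) | tMaxX 1.5455 tMaxY 0.7454 | tΔX 3.8637 tΔY 1.0353
    t=0.7454 [y] (2,3)
    t=1.5455 [x] (1,3)
    t=1.7807 [y] (1,2)
    t=2.8160 [y] (1,1)
    t=3.8512 [y] (1,0) — stop
  → r_2 = 3.8512
beam 3: φ=-45°, α=300°
  cosα=0.5000 sinα=-0.8660 | (2,4) | tMaxX 1.2000 tMaxY 0.8314 | tΔX 2.0000 tΔY 1.1547
    t=0.8314 [y] (2,3)
    t=1.2000 [x] (3,3)
    t=1.9861 [y] (3,2)
    t=3.1408 [y] (3,1)
    t=3.2000 [x] (4,1)
    t=4.2955 [y] (4,0) — stop
  → r_3 = 4.2955
beam 4: φ=0°, α=345°
  cosα=0.9659 sinα=-0.2588 | (2,4) | tMaxX 0.6212 tMaxY 2.7819 | tΔX 1.0353 tΔY 3.8637
    t=0.6212 [x] (3,4)
    t=1.6564 [x] (4,4)
    t=2.6917 [x] (5,4)
    t=2.7819 [y] (5,3)
    t=3.7270 [x] (6,3) — stop
  → r_4 = 3.7270
beam 5: φ=45°, α=30°
  cosα=0.8660 sinα=0.5000 | (2,4) | tMaxX 0.6928 tMaxY 0.5600 | tΔX 1.1547 tΔY 2.0000
    t=0.5600 [y] (2,5)
    t=0.6928 [x] (3,5)
    t=1.8475 [x] (4,5)
    t=2.5600 [y] (4,6) — stop
  → r_5 = 2.5600
beam 6: φ=90°, α=75°
  cosα=0.2588 sinα=0.9659 | (2,4) | tMaxX 2.3182 tMaxY 0.2899 | tΔX 3.8637 tΔY 1.0353
    t=0.2899 [y] (2,5)
    t=1.3252 [y] (2,6) — stop
  → r_6 = 1.3252
beam 7: φ=135°, α=120°
  cosα=-0.5000 sinα=0.8660 | (2,4) | tMaxX 0.8000 tMaxY 0.3233 | tΔX 2.0000 tΔY 1.1547
    t=0.3233 [y] (2,5)
    t=0.8000 [x] (1,5) — stop
  → r_7 = 0.8000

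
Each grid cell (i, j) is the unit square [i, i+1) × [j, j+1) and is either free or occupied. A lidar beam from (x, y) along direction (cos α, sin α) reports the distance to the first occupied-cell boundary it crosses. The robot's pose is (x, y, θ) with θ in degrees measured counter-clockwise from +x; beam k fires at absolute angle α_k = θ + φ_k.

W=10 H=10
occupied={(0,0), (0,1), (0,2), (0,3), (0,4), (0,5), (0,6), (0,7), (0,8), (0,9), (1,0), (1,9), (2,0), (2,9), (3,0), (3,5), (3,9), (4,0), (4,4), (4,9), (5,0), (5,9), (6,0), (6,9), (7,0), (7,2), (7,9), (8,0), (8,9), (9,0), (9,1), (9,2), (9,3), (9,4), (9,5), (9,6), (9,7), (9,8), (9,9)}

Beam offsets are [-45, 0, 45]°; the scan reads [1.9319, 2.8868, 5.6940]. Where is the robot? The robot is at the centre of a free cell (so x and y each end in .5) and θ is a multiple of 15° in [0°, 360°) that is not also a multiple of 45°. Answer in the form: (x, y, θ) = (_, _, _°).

(x, y, θ) = (1.5, 3.5, 300°)

Candidates: 61 free-cell centres × 16 headings = 976 poses. Raycast each; keep the one whose scan matches to 4 dp.
  (1.5, 4.5, 120°): beam 1 = 4.6587 ≠ 1.9319 ✗
  (3.5, 7.5, 255°): beam 1 = 2.8868 ≠ 1.9319 ✗
  (2.5, 1.5, 30°): beam 2 = 7.5056 ≠ 2.8868 ✗
  (5.5, 8.5, 300°): beam 1 = 3.6235 ≠ 1.9319 ✗
  …
  (1.5, 3.5, 300°): r_1=1.9319, r_2=2.8868, r_3=5.6940 — all match ✓
Unique over the lattice → pose = (1.5, 3.5, 300°).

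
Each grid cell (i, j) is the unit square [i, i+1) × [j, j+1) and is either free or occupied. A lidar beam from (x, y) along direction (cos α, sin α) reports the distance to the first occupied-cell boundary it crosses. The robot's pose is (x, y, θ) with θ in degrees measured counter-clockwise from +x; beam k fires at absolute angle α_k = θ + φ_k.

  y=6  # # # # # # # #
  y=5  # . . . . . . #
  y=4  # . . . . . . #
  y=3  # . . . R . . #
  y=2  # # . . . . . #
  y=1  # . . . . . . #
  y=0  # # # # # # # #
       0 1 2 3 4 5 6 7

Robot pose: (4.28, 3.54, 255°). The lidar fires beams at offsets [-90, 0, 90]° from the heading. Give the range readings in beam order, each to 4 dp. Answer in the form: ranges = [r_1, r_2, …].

ranges = [3.3957, 2.6296, 2.8160]

beam 1: φ=-90°, α=165°
  d=(-0.9659,0.2588)  start (4,3)  tX=0.2899 tY=1.7773  stride 1/|dx|=1.0353 1/|dy|=3.8637
    cross x-line → (3,3), t=0.2899
    cross x-line → (2,3), t=1.3252
    cross y-line → (2,4), t=1.7773
    cross x-line → (1,4), t=2.3604
    cross x-line → (0,4), t=3.3957 (wall)
  → r_1 = 3.3957
beam 2: φ=0°, α=255°
  d=(-0.2588,-0.9659)  start (4,3)  tX=1.0818 tY=0.5590  stride 1/|dx|=3.8637 1/|dy|=1.0353
    cross y-line → (4,2), t=0.5590
    cross x-line → (3,2), t=1.0818
    cross y-line → (3,1), t=1.5943
    cross y-line → (3,0), t=2.6296 (wall)
  → r_2 = 2.6296
beam 3: φ=90°, α=345°
  d=(0.9659,-0.2588)  start (4,3)  tX=0.7454 tY=2.0864  stride 1/|dx|=1.0353 1/|dy|=3.8637
    cross x-line → (5,3), t=0.7454
    cross x-line → (6,3), t=1.7807
    cross y-line → (6,2), t=2.0864
    cross x-line → (7,2), t=2.8160 (wall)
  → r_3 = 2.8160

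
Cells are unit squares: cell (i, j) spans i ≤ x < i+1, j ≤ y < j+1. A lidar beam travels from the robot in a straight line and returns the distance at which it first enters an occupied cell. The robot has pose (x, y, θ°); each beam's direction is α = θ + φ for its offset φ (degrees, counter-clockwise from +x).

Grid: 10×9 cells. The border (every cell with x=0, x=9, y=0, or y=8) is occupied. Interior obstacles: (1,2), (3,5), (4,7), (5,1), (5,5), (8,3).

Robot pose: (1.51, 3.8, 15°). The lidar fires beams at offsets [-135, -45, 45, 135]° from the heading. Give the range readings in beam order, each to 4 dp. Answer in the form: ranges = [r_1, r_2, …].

beam 1: φ=-135°, α=240°
  cosα=-0.5000 sinα=-0.8660 | (1,3) | tMaxX 1.0200 tMaxY 0.9238 | tΔX 2.0000 tΔY 1.1547
    t=0.9238 [y] (1,2) — stop
  → r_1 = 0.9238
beam 2: φ=-45°, α=330°
  cosα=0.8660 sinα=-0.5000 | (1,3) | tMaxX 0.5658 tMaxY 1.6000 | tΔX 1.1547 tΔY 2.0000
    t=0.5658 [x] (2,3)
    t=1.6000 [y] (2,2)
    t=1.7205 [x] (3,2)
    t=2.8752 [x] (4,2)
    t=3.6000 [y] (4,1)
    t=4.0299 [x] (5,1) — stop
  → r_2 = 4.0299
beam 3: φ=45°, α=60°
  cosα=0.5000 sinα=0.8660 | (1,3) | tMaxX 0.9800 tMaxY 0.2309 | tΔX 2.0000 tΔY 1.1547
    t=0.2309 [y] (1,4)
    t=0.9800 [x] (2,4)
    t=1.3856 [y] (2,5)
    t=2.5403 [y] (2,6)
    t=2.9800 [x] (3,6)
    t=3.6950 [y] (3,7)
    t=4.8497 [y] (3,8) — stop
  → r_3 = 4.8497
beam 4: φ=135°, α=150°
  cosα=-0.8660 sinα=0.5000 | (1,3) | tMaxX 0.5889 tMaxY 0.4000 | tΔX 1.1547 tΔY 2.0000
    t=0.4000 [y] (1,4)
    t=0.5889 [x] (0,4) — stop
  → r_4 = 0.5889

ranges = [0.9238, 4.0299, 4.8497, 0.5889]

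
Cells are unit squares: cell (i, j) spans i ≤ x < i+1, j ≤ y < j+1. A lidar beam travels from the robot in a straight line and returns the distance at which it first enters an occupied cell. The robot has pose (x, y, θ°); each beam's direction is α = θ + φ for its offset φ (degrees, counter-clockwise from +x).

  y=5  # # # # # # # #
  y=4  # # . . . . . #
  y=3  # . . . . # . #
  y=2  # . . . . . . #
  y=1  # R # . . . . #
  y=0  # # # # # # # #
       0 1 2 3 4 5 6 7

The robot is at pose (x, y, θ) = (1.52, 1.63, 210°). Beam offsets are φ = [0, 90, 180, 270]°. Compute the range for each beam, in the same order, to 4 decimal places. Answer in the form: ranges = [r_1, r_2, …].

ranges = [0.6004, 0.7275, 0.5543, 1.0400]

beam 1: φ=0°, α=210°
  d=(-0.8660,-0.5000)  start (1,1)  tX=0.6004 tY=1.2600  stride 1/|dx|=1.1547 1/|dy|=2.0000
    cross x-line → (0,1), t=0.6004 (wall)
  → r_1 = 0.6004
beam 2: φ=90°, α=300°
  d=(0.5000,-0.8660)  start (1,1)  tX=0.9600 tY=0.7275  stride 1/|dx|=2.0000 1/|dy|=1.1547
    cross y-line → (1,0), t=0.7275 (wall)
  → r_2 = 0.7275
beam 3: φ=180°, α=30°
  d=(0.8660,0.5000)  start (1,1)  tX=0.5543 tY=0.7400  stride 1/|dx|=1.1547 1/|dy|=2.0000
    cross x-line → (2,1), t=0.5543 (wall)
  → r_3 = 0.5543
beam 4: φ=270°, α=120°
  d=(-0.5000,0.8660)  start (1,1)  tX=1.0400 tY=0.4272  stride 1/|dx|=2.0000 1/|dy|=1.1547
    cross y-line → (1,2), t=0.4272
    cross x-line → (0,2), t=1.0400 (wall)
  → r_4 = 1.0400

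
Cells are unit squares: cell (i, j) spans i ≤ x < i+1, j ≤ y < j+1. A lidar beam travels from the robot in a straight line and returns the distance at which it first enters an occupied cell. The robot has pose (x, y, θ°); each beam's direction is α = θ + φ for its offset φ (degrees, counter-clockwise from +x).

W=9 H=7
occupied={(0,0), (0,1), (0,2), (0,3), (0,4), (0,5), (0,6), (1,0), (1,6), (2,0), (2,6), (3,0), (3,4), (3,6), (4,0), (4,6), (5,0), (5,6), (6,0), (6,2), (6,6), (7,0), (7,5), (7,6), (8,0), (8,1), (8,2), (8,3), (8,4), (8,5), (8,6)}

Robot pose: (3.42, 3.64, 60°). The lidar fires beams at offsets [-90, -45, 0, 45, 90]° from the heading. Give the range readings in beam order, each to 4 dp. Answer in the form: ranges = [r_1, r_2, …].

ranges = [2.9791, 4.7416, 0.4157, 0.3727, 2.7944]

beam 1: φ=-90°, α=330°
  cosα=0.8660 sinα=-0.5000 | (3,3) | tMaxX 0.6697 tMaxY 1.2800 | tΔX 1.1547 tΔY 2.0000
    t=0.6697 [x] (4,3)
    t=1.2800 [y] (4,2)
    t=1.8244 [x] (5,2)
    t=2.9791 [x] (6,2) — stop
  → r_1 = 2.9791
beam 2: φ=-45°, α=15°
  cosα=0.9659 sinα=0.2588 | (3,3) | tMaxX 0.6005 tMaxY 1.3909 | tΔX 1.0353 tΔY 3.8637
    t=0.6005 [x] (4,3)
    t=1.3909 [y] (4,4)
    t=1.6357 [x] (5,4)
    t=2.6710 [x] (6,4)
    t=3.7063 [x] (7,4)
    t=4.7416 [x] (8,4) — stop
  → r_2 = 4.7416
beam 3: φ=0°, α=60°
  cosα=0.5000 sinα=0.8660 | (3,3) | tMaxX 1.1600 tMaxY 0.4157 | tΔX 2.0000 tΔY 1.1547
    t=0.4157 [y] (3,4) — stop
  → r_3 = 0.4157
beam 4: φ=45°, α=105°
  cosα=-0.2588 sinα=0.9659 | (3,3) | tMaxX 1.6228 tMaxY 0.3727 | tΔX 3.8637 tΔY 1.0353
    t=0.3727 [y] (3,4) — stop
  → r_4 = 0.3727
beam 5: φ=90°, α=150°
  cosα=-0.8660 sinα=0.5000 | (3,3) | tMaxX 0.4850 tMaxY 0.7200 | tΔX 1.1547 tΔY 2.0000
    t=0.4850 [x] (2,3)
    t=0.7200 [y] (2,4)
    t=1.6397 [x] (1,4)
    t=2.7200 [y] (1,5)
    t=2.7944 [x] (0,5) — stop
  → r_5 = 2.7944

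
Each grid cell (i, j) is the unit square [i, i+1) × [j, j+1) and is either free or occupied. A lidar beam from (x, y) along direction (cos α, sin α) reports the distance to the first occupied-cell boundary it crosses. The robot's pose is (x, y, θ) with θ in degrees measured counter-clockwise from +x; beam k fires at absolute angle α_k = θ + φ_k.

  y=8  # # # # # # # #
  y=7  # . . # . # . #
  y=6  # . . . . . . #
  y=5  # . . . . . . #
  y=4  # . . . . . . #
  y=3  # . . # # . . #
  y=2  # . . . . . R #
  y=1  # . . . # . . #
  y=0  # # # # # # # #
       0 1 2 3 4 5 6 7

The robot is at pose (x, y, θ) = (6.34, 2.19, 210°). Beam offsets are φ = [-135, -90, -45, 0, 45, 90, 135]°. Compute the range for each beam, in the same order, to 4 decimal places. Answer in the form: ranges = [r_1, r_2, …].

ranges = [2.5500, 5.5541, 3.1296, 1.5473, 1.2320, 1.3200, 0.6833]

beam 1: φ=-135°, α=75°
  cosα=0.2588 sinα=0.9659 | (6,2) | tMaxX 2.5500 tMaxY 0.8386 | tΔX 3.8637 tΔY 1.0353
    t=0.8386 [y] (6,3)
    t=1.8738 [y] (6,4)
    t=2.5500 [x] (7,4) — stop
  → r_1 = 2.5500
beam 2: φ=-90°, α=120°
  cosα=-0.5000 sinα=0.8660 | (6,2) | tMaxX 0.6800 tMaxY 0.9353 | tΔX 2.0000 tΔY 1.1547
    t=0.6800 [x] (5,2)
    t=0.9353 [y] (5,3)
    t=2.0900 [y] (5,4)
    t=2.6800 [x] (4,4)
    t=3.2447 [y] (4,5)
    t=4.3994 [y] (4,6)
    t=4.6800 [x] (3,6)
    t=5.5541 [y] (3,7) — stop
  → r_2 = 5.5541
beam 3: φ=-45°, α=165°
  cosα=-0.9659 sinα=0.2588 | (6,2) | tMaxX 0.3520 tMaxY 3.1296 | tΔX 1.0353 tΔY 3.8637
    t=0.3520 [x] (5,2)
    t=1.3873 [x] (4,2)
    t=2.4225 [x] (3,2)
    t=3.1296 [y] (3,3) — stop
  → r_3 = 3.1296
beam 4: φ=0°, α=210°
  cosα=-0.8660 sinα=-0.5000 | (6,2) | tMaxX 0.3926 tMaxY 0.3800 | tΔX 1.1547 tΔY 2.0000
    t=0.3800 [y] (6,1)
    t=0.3926 [x] (5,1)
    t=1.5473 [x] (4,1) — stop
  → r_4 = 1.5473
beam 5: φ=45°, α=255°
  cosα=-0.2588 sinα=-0.9659 | (6,2) | tMaxX 1.3137 tMaxY 0.1967 | tΔX 3.8637 tΔY 1.0353
    t=0.1967 [y] (6,1)
    t=1.2320 [y] (6,0) — stop
  → r_5 = 1.2320
beam 6: φ=90°, α=300°
  cosα=0.5000 sinα=-0.8660 | (6,2) | tMaxX 1.3200 tMaxY 0.2194 | tΔX 2.0000 tΔY 1.1547
    t=0.2194 [y] (6,1)
    t=1.3200 [x] (7,1) — stop
  → r_6 = 1.3200
beam 7: φ=135°, α=345°
  cosα=0.9659 sinα=-0.2588 | (6,2) | tMaxX 0.6833 tMaxY 0.7341 | tΔX 1.0353 tΔY 3.8637
    t=0.6833 [x] (7,2) — stop
  → r_7 = 0.6833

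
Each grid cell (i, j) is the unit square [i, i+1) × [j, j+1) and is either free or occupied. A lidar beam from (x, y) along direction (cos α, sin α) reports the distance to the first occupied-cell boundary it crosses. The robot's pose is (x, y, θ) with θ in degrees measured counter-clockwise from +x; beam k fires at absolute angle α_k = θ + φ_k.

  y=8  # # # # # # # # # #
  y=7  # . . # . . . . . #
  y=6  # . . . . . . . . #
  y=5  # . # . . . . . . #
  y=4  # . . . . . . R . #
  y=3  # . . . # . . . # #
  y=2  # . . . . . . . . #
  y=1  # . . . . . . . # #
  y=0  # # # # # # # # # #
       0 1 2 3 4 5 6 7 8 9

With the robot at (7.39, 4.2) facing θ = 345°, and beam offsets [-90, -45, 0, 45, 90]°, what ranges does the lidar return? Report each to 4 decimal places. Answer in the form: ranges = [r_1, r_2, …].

beam 1: φ=-90°, α=255°
  direction (-0.2588, -0.9659); cell (7,4); t to first gridline: x 1.5068, y 0.2071 (then +3.8637 / +1.0353)
    (7,3) via y @ 0.2071
    (7,2) via y @ 1.2423
    (6,2) via x @ 1.5068
    (6,1) via y @ 2.2776
    (6,0) via y @ 3.3129  # hit
  → r_1 = 3.3129
beam 2: φ=-45°, α=300°
  direction (0.5000, -0.8660); cell (7,4); t to first gridline: x 1.2200, y 0.2309 (then +2.0000 / +1.1547)
    (7,3) via y @ 0.2309
    (8,3) via x @ 1.2200  # hit
  → r_2 = 1.2200
beam 3: φ=0°, α=345°
  direction (0.9659, -0.2588); cell (7,4); t to first gridline: x 0.6315, y 0.7727 (then +1.0353 / +3.8637)
    (8,4) via x @ 0.6315
    (8,3) via y @ 0.7727  # hit
  → r_3 = 0.7727
beam 4: φ=45°, α=30°
  direction (0.8660, 0.5000); cell (7,4); t to first gridline: x 0.7044, y 1.6000 (then +1.1547 / +2.0000)
    (8,4) via x @ 0.7044
    (8,5) via y @ 1.6000
    (9,5) via x @ 1.8591  # hit
  → r_4 = 1.8591
beam 5: φ=90°, α=75°
  direction (0.2588, 0.9659); cell (7,4); t to first gridline: x 2.3569, y 0.8282 (then +3.8637 / +1.0353)
    (7,5) via y @ 0.8282
    (7,6) via y @ 1.8635
    (8,6) via x @ 2.3569
    (8,7) via y @ 2.8988
    (8,8) via y @ 3.9340  # hit
  → r_5 = 3.9340

ranges = [3.3129, 1.2200, 0.7727, 1.8591, 3.9340]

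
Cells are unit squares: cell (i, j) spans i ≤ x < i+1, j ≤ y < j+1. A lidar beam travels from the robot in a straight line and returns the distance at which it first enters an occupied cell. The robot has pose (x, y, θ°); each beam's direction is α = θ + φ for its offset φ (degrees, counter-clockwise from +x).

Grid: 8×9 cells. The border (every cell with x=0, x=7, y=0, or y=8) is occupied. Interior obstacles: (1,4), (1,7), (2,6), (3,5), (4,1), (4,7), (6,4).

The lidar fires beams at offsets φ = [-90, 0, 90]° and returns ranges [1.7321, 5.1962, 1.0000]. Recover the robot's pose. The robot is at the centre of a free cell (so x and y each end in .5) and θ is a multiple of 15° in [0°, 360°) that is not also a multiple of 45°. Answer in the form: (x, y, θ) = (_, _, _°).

(x, y, θ) = (5.5, 5.5, 210°)

Candidates: 35 free-cell centres × 16 headings = 560 poses. Raycast each; keep the one whose scan matches to 4 dp.
  (5.5, 5.5, 75°): beam 1 = 1.5529 ≠ 1.7321 ✗
  (3.5, 4.5, 165°): beam 1 = 0.5176 ≠ 1.7321 ✗
  (5.5, 6.5, 120°): beam 2 = 1.0000 ≠ 5.1962 ✗
  (6.5, 2.5, 75°): beam 1 = 0.5176 ≠ 1.7321 ✗
  (6.5, 6.5, 150°): beam 1 = 1.0000 ≠ 1.7321 ✗
  …
  (5.5, 5.5, 210°): r_1=1.7321, r_2=5.1962, r_3=1.0000 — all match ✓
Only this pose fits every beam.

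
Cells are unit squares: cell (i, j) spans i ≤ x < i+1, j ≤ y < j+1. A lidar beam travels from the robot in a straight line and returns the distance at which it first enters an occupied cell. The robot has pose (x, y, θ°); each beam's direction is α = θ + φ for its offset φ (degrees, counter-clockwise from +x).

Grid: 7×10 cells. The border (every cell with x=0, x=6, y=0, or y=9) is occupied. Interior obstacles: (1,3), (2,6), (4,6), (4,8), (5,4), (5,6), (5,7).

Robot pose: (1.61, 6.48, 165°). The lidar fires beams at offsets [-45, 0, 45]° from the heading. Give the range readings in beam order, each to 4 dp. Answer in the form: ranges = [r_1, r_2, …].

beam 1: φ=-45°, α=120°
  d=(-0.5000,0.8660)  start (1,6)  tX=1.2200 tY=0.6004  stride 1/|dx|=2.0000 1/|dy|=1.1547
    cross y-line → (1,7), t=0.6004
    cross x-line → (0,7), t=1.2200 (wall)
  → r_1 = 1.2200
beam 2: φ=0°, α=165°
  d=(-0.9659,0.2588)  start (1,6)  tX=0.6315 tY=2.0091  stride 1/|dx|=1.0353 1/|dy|=3.8637
    cross x-line → (0,6), t=0.6315 (wall)
  → r_2 = 0.6315
beam 3: φ=45°, α=210°
  d=(-0.8660,-0.5000)  start (1,6)  tX=0.7044 tY=0.9600  stride 1/|dx|=1.1547 1/|dy|=2.0000
    cross x-line → (0,6), t=0.7044 (wall)
  → r_3 = 0.7044

ranges = [1.2200, 0.6315, 0.7044]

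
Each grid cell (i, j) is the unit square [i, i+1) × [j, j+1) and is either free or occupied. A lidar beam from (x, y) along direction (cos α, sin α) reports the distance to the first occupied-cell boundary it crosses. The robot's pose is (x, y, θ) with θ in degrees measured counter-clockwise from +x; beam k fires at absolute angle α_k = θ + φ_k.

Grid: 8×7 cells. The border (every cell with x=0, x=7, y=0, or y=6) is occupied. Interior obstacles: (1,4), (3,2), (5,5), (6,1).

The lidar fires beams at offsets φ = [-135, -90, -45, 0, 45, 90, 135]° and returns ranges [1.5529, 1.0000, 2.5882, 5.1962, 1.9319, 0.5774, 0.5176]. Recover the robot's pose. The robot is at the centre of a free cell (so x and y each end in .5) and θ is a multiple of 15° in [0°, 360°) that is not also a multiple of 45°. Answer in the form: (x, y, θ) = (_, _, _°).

(x, y, θ) = (2.5, 5.5, 330°)

The pose lattice has 26·16 = 416 candidates. Test each by forward raycasting.
  (5.5, 1.5, 210°): beam 1 = 4.6587 ≠ 1.5529 ✗
  (4.5, 5.5, 60°): beam 1 = 4.6587 ≠ 1.5529 ✗
  (5.5, 3.5, 15°): beam 1 = 2.8868 ≠ 1.5529 ✗
  (2.5, 5.5, 105°): beam 1 = 5.1962 ≠ 1.5529 ✗
  (4.5, 5.5, 75°): beam 1 = 4.0415 ≠ 1.5529 ✗
  …
  (2.5, 5.5, 330°): r_1=1.5529, r_2=1.0000, r_3=2.5882, r_4=5.1962, r_5=1.9319, r_6=0.5774, r_7=0.5176 — all match ✓
No second candidate reproduces the full scan.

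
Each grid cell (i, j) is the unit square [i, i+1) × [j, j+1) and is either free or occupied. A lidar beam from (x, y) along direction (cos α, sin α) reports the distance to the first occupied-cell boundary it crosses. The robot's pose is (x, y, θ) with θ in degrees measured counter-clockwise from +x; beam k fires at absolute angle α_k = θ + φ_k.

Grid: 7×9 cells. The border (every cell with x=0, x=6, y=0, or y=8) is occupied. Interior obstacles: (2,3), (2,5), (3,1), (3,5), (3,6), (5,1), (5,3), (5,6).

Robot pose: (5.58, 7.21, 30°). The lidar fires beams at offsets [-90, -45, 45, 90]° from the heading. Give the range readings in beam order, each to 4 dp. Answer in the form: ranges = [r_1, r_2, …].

ranges = [0.2425, 0.4348, 0.8179, 0.9122]

beam 1: φ=-90°, α=300°
  dir = (cos 300°, sin 300°) = (0.5000, -0.8660); from cell (5,7)
  next x-line at t=0.8400, next y-line at t=0.2425; Δt_x=2.0000, Δt_y=1.1547
    y: enter (5,6) at t=0.2425 ← occupied
  → r_1 = 0.2425
beam 2: φ=-45°, α=345°
  dir = (cos 345°, sin 345°) = (0.9659, -0.2588); from cell (5,7)
  next x-line at t=0.4348, next y-line at t=0.8114; Δt_x=1.0353, Δt_y=3.8637
    x: enter (6,7) at t=0.4348 ← occupied
  → r_2 = 0.4348
beam 3: φ=45°, α=75°
  dir = (cos 75°, sin 75°) = (0.2588, 0.9659); from cell (5,7)
  next x-line at t=1.6228, next y-line at t=0.8179; Δt_x=3.8637, Δt_y=1.0353
    y: enter (5,8) at t=0.8179 ← occupied
  → r_3 = 0.8179
beam 4: φ=90°, α=120°
  dir = (cos 120°, sin 120°) = (-0.5000, 0.8660); from cell (5,7)
  next x-line at t=1.1600, next y-line at t=0.9122; Δt_x=2.0000, Δt_y=1.1547
    y: enter (5,8) at t=0.9122 ← occupied
  → r_4 = 0.9122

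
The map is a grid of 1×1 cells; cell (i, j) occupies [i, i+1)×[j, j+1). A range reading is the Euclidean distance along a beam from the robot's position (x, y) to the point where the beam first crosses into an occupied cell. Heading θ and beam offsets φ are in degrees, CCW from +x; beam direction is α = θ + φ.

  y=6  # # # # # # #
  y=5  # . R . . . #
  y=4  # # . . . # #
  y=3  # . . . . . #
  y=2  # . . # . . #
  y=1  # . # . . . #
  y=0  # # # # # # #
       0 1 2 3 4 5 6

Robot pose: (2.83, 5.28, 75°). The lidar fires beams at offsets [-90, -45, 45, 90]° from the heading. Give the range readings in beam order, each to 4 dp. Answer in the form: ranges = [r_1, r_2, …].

ranges = [2.2465, 1.4400, 0.8314, 1.8946]

beam 1: φ=-90°, α=345°
  dir = (cos 345°, sin 345°) = (0.9659, -0.2588); from cell (2,5)
  next x-line at t=0.1760, next y-line at t=1.0818; Δt_x=1.0353, Δt_y=3.8637
    x: enter (3,5) at t=0.1760
    y: enter (3,4) at t=1.0818
    x: enter (4,4) at t=1.2113
    x: enter (5,4) at t=2.2465 ← occupied
  → r_1 = 2.2465
beam 2: φ=-45°, α=30°
  dir = (cos 30°, sin 30°) = (0.8660, 0.5000); from cell (2,5)
  next x-line at t=0.1963, next y-line at t=1.4400; Δt_x=1.1547, Δt_y=2.0000
    x: enter (3,5) at t=0.1963
    x: enter (4,5) at t=1.3510
    y: enter (4,6) at t=1.4400 ← occupied
  → r_2 = 1.4400
beam 3: φ=45°, α=120°
  dir = (cos 120°, sin 120°) = (-0.5000, 0.8660); from cell (2,5)
  next x-line at t=1.6600, next y-line at t=0.8314; Δt_x=2.0000, Δt_y=1.1547
    y: enter (2,6) at t=0.8314 ← occupied
  → r_3 = 0.8314
beam 4: φ=90°, α=165°
  dir = (cos 165°, sin 165°) = (-0.9659, 0.2588); from cell (2,5)
  next x-line at t=0.8593, next y-line at t=2.7819; Δt_x=1.0353, Δt_y=3.8637
    x: enter (1,5) at t=0.8593
    x: enter (0,5) at t=1.8946 ← occupied
  → r_4 = 1.8946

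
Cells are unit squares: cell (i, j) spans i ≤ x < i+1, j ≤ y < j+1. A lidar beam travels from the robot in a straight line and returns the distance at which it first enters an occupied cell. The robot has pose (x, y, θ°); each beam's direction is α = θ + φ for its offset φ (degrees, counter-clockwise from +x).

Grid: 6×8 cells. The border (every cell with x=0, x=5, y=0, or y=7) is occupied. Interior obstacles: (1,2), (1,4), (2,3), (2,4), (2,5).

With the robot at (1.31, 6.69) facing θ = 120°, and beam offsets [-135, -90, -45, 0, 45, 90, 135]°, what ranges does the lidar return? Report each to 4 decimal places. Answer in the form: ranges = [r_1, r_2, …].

beam 1: φ=-135°, α=345°
  dir = (cos 345°, sin 345°) = (0.9659, -0.2588); from cell (1,6)
  next x-line at t=0.7143, next y-line at t=2.6660; Δt_x=1.0353, Δt_y=3.8637
    x: enter (2,6) at t=0.7143
    x: enter (3,6) at t=1.7496
    y: enter (3,5) at t=2.6660
    x: enter (4,5) at t=2.7849
    x: enter (5,5) at t=3.8202 ← occupied
  → r_1 = 3.8202
beam 2: φ=-90°, α=30°
  dir = (cos 30°, sin 30°) = (0.8660, 0.5000); from cell (1,6)
  next x-line at t=0.7967, next y-line at t=0.6200; Δt_x=1.1547, Δt_y=2.0000
    y: enter (1,7) at t=0.6200 ← occupied
  → r_2 = 0.6200
beam 3: φ=-45°, α=75°
  dir = (cos 75°, sin 75°) = (0.2588, 0.9659); from cell (1,6)
  next x-line at t=2.6660, next y-line at t=0.3209; Δt_x=3.8637, Δt_y=1.0353
    y: enter (1,7) at t=0.3209 ← occupied
  → r_3 = 0.3209
beam 4: φ=0°, α=120°
  dir = (cos 120°, sin 120°) = (-0.5000, 0.8660); from cell (1,6)
  next x-line at t=0.6200, next y-line at t=0.3580; Δt_x=2.0000, Δt_y=1.1547
    y: enter (1,7) at t=0.3580 ← occupied
  → r_4 = 0.3580
beam 5: φ=45°, α=165°
  dir = (cos 165°, sin 165°) = (-0.9659, 0.2588); from cell (1,6)
  next x-line at t=0.3209, next y-line at t=1.1977; Δt_x=1.0353, Δt_y=3.8637
    x: enter (0,6) at t=0.3209 ← occupied
  → r_5 = 0.3209
beam 6: φ=90°, α=210°
  dir = (cos 210°, sin 210°) = (-0.8660, -0.5000); from cell (1,6)
  next x-line at t=0.3580, next y-line at t=1.3800; Δt_x=1.1547, Δt_y=2.0000
    x: enter (0,6) at t=0.3580 ← occupied
  → r_6 = 0.3580
beam 7: φ=135°, α=255°
  dir = (cos 255°, sin 255°) = (-0.2588, -0.9659); from cell (1,6)
  next x-line at t=1.1977, next y-line at t=0.7143; Δt_x=3.8637, Δt_y=1.0353
    y: enter (1,5) at t=0.7143
    x: enter (0,5) at t=1.1977 ← occupied
  → r_7 = 1.1977

ranges = [3.8202, 0.6200, 0.3209, 0.3580, 0.3209, 0.3580, 1.1977]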